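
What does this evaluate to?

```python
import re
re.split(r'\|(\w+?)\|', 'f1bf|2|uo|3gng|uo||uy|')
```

['f1bf', '2', 'uo', '3gng', 'uo|', 'uy', '']

The group in the pattern means `split` returns the separators' captures alongside the pieces.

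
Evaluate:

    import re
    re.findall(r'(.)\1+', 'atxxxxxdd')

['x', 'd']

A backreference is literal: `\1` must see the identical characters the first group matched.
Walking the string: at [2:7] match 'xxxxx', group 1 = 'x'; at [7:9] match 'dd', group 1 = 'd'.
With a single group, `findall` returns only what that group captured — 2 items.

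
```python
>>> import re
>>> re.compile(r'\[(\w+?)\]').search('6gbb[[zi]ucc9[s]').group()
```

Unlike `match`, `search` isn't anchored — it looks for the pattern anywhere in the string.
The match spans [5:9] → '[zi]'.
Captured: group 1 = 'zi'.

'[zi]'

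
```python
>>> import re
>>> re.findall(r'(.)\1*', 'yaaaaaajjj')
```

['y', 'a', 'j']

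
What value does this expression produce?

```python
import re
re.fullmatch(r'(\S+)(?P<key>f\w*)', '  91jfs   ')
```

None

`re.fullmatch` is like wrapping the pattern in `^…$` (in single-line mode).
Here there's no way to consume every character, so the call returns None.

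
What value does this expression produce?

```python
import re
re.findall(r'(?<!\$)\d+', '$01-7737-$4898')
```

Because the assertion is negative and zero-width, positions next to the forbidden text are skipped.
Since nothing is captured, `findall` lists the 3 matched substrings directly.

['1', '7737', '898']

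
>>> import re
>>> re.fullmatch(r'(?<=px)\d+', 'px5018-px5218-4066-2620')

None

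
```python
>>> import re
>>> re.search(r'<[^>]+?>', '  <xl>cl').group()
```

`search` walks the string left to right and returns the first match it finds.
The match spans [2:6] → '<xl>'.

'<xl>'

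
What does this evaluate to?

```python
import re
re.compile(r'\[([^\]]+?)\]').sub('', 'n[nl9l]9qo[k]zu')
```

Matches: at [1:7] → '[nl9l]'; at [10:13] → '[k]'.
Each match is replaced by ''.

'n9qozu'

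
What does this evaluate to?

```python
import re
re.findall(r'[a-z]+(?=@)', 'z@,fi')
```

The `(?=…)`/`(?<=…)` assertion just peeks at neighbouring text; it doesn't advance the match position.
Matches: at [0:1] → 'z'.
No capturing groups, so `findall` returns the 1 full match string.

['z']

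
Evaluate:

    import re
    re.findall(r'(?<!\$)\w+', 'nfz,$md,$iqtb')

['nfz', 'd', 'qtb']

The negative lookahead/lookbehind blocks any match where the forbidden context is present.
Matches: at [0:3] → 'nfz'; at [6:7] → 'd'; at [10:13] → 'qtb'.
No capturing groups, so `findall` returns the 3 full match strings.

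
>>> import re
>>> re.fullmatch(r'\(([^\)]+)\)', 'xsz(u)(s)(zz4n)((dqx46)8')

`fullmatch` succeeds only if the pattern covers the string from start to end.
Here the pattern can't cover the whole string, so the call returns None.

None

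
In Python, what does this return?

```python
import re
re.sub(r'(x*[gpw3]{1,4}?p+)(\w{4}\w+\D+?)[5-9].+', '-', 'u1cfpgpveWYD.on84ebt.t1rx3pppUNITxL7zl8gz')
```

The pattern matches zero or more of the literal 'x', then 1 to 4 of one of [gpw3] (lazy), then one or more of the literal 'p' (captured); then exactly 4 of a word character, then one or more of a word character, then one or more of a non-digit (lazy) (captured); then a character in [5-9], then one or more of any character.
Matches: at [4:41] → 'pgpveWYD.on84ebt.t1rx3pppUNITxL7zl8gz'.
`sub` substitutes '-' at each match site.

'u1cf-'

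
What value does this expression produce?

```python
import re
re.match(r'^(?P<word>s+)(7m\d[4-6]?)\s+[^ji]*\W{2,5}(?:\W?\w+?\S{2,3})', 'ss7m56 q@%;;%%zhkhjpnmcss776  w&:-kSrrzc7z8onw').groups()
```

('ss', '7m56')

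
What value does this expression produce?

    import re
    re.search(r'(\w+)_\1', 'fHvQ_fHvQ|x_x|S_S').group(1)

'fHvQ'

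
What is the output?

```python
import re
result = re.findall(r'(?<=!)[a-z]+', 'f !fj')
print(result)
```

The positive lookaround only admits positions where the adjacent text matches; those characters stay outside the span.
Matches: at [3:5] → 'fj'.
No capturing groups, so `findall` returns the 1 full match string.

['fj']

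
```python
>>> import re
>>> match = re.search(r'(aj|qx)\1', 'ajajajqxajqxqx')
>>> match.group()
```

A backreference is literal: `\1` must see the identical characters the first group matched.
`re.search` scans for the first position where the pattern succeeds.
The match spans [0:4] → 'ajaj'.
Captured: group 1 = 'aj'.

'ajaj'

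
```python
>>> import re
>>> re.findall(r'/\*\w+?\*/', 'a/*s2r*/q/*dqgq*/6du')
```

['/*s2r*/', '/*dqgq*/']

Scanning left to right: at [1:8] → '/*s2r*/'; at [9:17] → '/*dqgq*/'.
Since nothing is captured, `findall` lists the 2 matched substrings directly.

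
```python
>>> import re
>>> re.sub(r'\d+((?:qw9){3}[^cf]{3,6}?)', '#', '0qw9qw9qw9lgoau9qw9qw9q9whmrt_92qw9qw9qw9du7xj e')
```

'#au9qw9qw9q9whmrt_#xj e'

Lazy quantifiers expand one character at a time until the remainder of the pattern can match.
Each match is replaced by '#'.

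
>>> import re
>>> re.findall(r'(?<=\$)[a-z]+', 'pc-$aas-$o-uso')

The `(?=…)`/`(?<=…)` assertion just peeks at neighbouring text; it doesn't advance the match position.
Walking the string: at [4:7] → 'aas'; at [9:10] → 'o'.
No capturing groups, so `findall` returns the 2 full match strings.

['aas', 'o']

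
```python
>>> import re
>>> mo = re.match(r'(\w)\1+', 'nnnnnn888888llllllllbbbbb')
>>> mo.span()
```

`re.match` won't scan ahead — the pattern has to work from the very first character.
The match spans [0:6] → 'nnnnnn'.

(0, 6)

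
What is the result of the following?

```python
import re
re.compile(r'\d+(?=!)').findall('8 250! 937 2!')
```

['250', '2']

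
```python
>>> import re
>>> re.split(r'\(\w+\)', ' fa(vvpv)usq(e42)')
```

[' fa', 'usq', '']

Matches to split on: at [3:9] → '(vvpv)'; at [12:17] → '(e42)'.
The string is cut at each match, leaving 3 pieces.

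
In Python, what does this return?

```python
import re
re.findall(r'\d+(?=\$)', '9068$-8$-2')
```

Because the assertion is zero-width, the text it checks is not consumed and won't appear in the result.
With no groups in the pattern, `findall` gives back each whole match — 2 here.

['9068', '8']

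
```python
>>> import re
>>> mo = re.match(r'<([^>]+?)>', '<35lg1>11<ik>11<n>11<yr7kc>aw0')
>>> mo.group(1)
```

`match` is anchored at position 0; if the pattern doesn't fit there, it returns None.
The match spans [0:7] → '<35lg1>'.
Captured: group 1 = '35lg1'.

'35lg1'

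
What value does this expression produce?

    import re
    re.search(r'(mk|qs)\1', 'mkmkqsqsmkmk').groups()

The match spans [0:4] → 'mkmk'.
Captured: group 1 = 'mk'.

('mk',)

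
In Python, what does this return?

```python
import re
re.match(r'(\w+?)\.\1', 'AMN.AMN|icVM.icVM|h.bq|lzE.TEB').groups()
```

('AMN',)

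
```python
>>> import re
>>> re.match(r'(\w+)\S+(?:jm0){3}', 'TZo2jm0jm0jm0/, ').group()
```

The pattern matches one or more of a word character (captured); then one or more of a non-whitespace character, then the literal 'jm0' repeated 3 times.
`re.match` won't scan ahead — the pattern has to work from the very first character.
The match spans [0:13] → 'TZo2jm0jm0jm0'.
Captured: group 1 = 'TZo'.

'TZo2jm0jm0jm0'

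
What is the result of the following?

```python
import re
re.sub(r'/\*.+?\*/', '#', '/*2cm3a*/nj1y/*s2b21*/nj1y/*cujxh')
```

Because the quantifier is non-greedy, it stops expanding at the earliest point where the rest of the pattern can succeed.
Every occurrence is swapped for '#'.

'#nj1y#nj1y/*cujxh'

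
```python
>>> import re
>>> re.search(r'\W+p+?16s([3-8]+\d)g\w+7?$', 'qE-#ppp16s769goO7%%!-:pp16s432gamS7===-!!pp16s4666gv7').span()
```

(35, 53)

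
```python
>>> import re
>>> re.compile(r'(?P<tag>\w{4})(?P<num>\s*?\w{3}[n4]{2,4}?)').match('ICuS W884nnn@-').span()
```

(0, 10)

`re.match` only tries the pattern at the start of the string.
The match spans [0:10] → 'ICuS W884n'.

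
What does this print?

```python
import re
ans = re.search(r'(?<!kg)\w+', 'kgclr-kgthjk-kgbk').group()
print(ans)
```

kgclr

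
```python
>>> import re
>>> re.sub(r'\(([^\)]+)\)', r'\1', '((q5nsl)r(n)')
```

'(q5nslrn'

`\1` in the replacement pulls in group 1's text for each match.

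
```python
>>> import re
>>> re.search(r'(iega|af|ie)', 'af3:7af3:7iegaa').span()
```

(0, 2)

`search` walks the string left to right and returns the first match it finds.
The match spans [0:2] → 'af'.
Captured: group 1 = 'af'.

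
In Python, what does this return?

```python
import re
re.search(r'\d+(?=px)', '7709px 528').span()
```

(0, 4)

The positive lookaround only admits positions where the adjacent text matches; those characters stay outside the span.
The match spans [0:4] → '7709'.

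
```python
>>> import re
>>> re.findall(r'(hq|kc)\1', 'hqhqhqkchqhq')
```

['hq', 'hq']

`\1` has to match the exact text group 1 already captured.
Scanning left to right: at [0:4] match 'hqhq', group 1 = 'hq'; at [8:12] match 'hqhq', group 1 = 'hq'.
With a single group, `findall` returns only what that group captured — 2 items.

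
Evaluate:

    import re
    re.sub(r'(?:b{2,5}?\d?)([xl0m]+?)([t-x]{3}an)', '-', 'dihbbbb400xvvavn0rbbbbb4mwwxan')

The pattern matches 2 to 5 of the literal 'b' (lazy), then optionally a digit (non-capturing group); then one or more of one of [xl0m] (lazy) (captured); then exactly 3 of a character in [t-x], then the literal 'an' (captured).
Matches: at [18:30] → 'bbbbb4mwwxan'.
`sub` substitutes '-' at each match site.

'dihbbbb400xvvavn0r-'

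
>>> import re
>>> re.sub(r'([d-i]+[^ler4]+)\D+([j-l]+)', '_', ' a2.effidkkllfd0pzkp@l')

' a2.__'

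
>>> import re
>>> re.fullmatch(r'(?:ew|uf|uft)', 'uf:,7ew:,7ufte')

None

`fullmatch` succeeds only if the pattern covers the string from start to end.
Here there's no way to consume every character, so the call returns None.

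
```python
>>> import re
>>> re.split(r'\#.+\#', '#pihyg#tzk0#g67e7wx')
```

['', 'g67e7wx']

`split` removes every match and returns the 2 fragments in between.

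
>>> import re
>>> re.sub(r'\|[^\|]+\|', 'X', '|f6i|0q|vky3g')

'X0q|vky3g'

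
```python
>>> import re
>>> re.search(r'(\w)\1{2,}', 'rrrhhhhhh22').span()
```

(0, 3)

`\1` is not a pattern — it's the concrete string captured by group 1, re-applied verbatim.
The match spans [0:3] → 'rrr'.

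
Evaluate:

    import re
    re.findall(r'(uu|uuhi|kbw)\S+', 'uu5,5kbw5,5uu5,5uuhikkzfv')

One capturing group, so `findall` returns just the captured substring from the one match — 1 in all.

['uu']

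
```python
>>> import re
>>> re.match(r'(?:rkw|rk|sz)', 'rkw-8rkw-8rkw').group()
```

'rkw'

The regex engine tests alternatives in the order written; an earlier branch that matches wins even if a later one would match more.
`re.match` won't scan ahead — the pattern has to work from the very first character.
The match spans [0:3] → 'rkw'.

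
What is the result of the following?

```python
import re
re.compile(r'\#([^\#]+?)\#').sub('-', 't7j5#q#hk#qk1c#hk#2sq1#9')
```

't7j5-hk-hk-9'

Matches: at [4:7] → '#q#'; at [9:15] → '#qk1c#'; at [17:23] → '#2sq1#'.
Each match is replaced by '-'.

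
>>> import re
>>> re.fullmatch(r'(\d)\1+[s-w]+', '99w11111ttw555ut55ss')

`\1` has to match the exact text group 1 already captured.
`fullmatch` succeeds only if the pattern covers the string from start to end.
Here the string isn't matched end-to-end, so the call returns None.

None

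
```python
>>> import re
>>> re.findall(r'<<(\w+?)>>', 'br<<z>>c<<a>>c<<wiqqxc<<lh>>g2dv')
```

['z', 'a', 'lh']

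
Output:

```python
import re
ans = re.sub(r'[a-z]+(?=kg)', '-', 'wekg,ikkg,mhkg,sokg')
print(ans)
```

-kg,-kg,-kg,-kg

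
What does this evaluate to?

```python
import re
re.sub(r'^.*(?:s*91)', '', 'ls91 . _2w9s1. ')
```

This matches anchored at the start of the string; then zero or more of any character; then zero or more of a literal 's', then the literal '91' (non-capturing group).
Matches: at [0:4] → 'ls91'.
Each match is replaced by ''.

' . _2w9s1. '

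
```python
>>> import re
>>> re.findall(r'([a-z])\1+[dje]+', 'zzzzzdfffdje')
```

['z', 'f']

A backreference is literal: `\1` must see the identical characters the first group matched.
Matches: at [0:6] match 'zzzzzd', group 1 = 'z'; at [6:12] match 'fffdje', group 1 = 'f'.
Because there's exactly one group, `findall` drops the full match and keeps group 1 from each hit.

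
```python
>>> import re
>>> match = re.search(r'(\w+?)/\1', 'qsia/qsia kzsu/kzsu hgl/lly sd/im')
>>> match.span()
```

(0, 9)

A backreference is literal: `\1` must see the identical characters the first group matched.
`search` walks the string left to right and returns the first match it finds.
The match spans [0:9] → 'qsia/qsia'.
Captured: group 1 = 'qsia'.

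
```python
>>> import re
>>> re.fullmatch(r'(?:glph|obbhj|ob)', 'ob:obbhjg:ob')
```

None

For `fullmatch`, every character of the input must be accounted for by the pattern.
Here the string isn't matched end-to-end, so the call returns None.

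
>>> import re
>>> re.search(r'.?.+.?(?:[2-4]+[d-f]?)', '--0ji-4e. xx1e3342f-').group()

'--0ji-4e. xx1e3342f'

This matches optionally any character, then one or more of any character, then optionally any character; then one or more of a character in [2-4], then optionally a character in [d-f] (non-capturing group).
`re.search` tries every starting position until one works.
The match spans [0:19] → '--0ji-4e. xx1e3342f'.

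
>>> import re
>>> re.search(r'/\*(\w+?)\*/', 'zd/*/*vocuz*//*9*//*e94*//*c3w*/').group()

The match spans [4:13] → '/*vocuz*/'.

'/*vocuz*/'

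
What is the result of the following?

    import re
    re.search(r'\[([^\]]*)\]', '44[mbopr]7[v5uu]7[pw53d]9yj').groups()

('mbopr',)

The match spans [2:9] → '[mbopr]'.
Captured: group 1 = 'mbopr'.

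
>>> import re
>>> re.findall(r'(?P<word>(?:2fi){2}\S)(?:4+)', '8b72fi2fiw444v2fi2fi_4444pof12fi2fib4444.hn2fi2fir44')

['2fi2fiw', '2fi2fi_', '2fi2fib', '2fi2fir']

The pattern matches the literal '2fi' repeated 2 times, then a non-whitespace character (captured as 'word'); then one or more of a literal '4' (non-capturing group).
Matches: at [3:13] match '2fi2fiw444', group 1 = '2fi2fiw'; at [14:25] match '2fi2fi_4444', group 1 = '2fi2fi_'; at [29:40] match '2fi2fib4444', group 1 = '2fi2fib'; at [43:52] match '2fi2fir44', group 1 = '2fi2fir'.
Because there's exactly one group, `findall` drops the full match and keeps group 1 from each hit.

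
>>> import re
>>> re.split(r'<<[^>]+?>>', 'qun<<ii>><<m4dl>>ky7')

['qun', '', 'ky7']

The string is cut at each match, leaving 3 pieces.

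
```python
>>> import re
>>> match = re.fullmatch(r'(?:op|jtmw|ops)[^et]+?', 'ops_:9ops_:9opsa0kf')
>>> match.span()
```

`fullmatch` succeeds only if the pattern covers the string from start to end.
The match spans [0:19] → 'ops_:9ops_:9opsa0kf'.

(0, 19)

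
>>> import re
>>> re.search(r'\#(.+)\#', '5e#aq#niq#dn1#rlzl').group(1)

'aq#niq#dn1'

The match spans [2:14] → '#aq#niq#dn1#'.
Captured: group 1 = 'aq#niq#dn1'.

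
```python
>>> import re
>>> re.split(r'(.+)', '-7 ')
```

The pattern matches one or more of any character (captured).
Matches to split on: at [0:3] → '-7 '.
`re.split` interleaves the captured-group text with the surrounding fragments.

['', '-7 ', '']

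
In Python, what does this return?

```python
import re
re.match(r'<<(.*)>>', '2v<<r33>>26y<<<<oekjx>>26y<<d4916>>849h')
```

None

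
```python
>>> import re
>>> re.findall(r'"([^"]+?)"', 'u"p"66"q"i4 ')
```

['p', 'q']

Walking the string: at [1:4] match '"p"', group 1 = 'p'; at [6:9] match '"q"', group 1 = 'q'.
With a single group, `findall` returns only what that group captured — 2 items.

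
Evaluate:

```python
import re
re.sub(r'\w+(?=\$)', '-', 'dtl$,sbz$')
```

'-$,-$'

Because the assertion is zero-width, the text it checks is not consumed and won't appear in the result.
Matches: at [0:3] → 'dtl'; at [5:8] → 'sbz'.
Every occurrence is swapped for '-'.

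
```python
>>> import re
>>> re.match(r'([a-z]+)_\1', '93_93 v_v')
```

`re.match` only tries the pattern at the start of the string.
Here position 0 doesn't satisfy it, so the call returns None.

None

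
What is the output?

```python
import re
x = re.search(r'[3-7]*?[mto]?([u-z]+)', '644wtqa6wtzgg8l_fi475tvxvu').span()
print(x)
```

This matches zero or more of a character in [3-7] (lazy), then optionally one of [mto]; then one or more of a character in [u-z] (captured).
The match spans [0:4] → '644w'.

(0, 4)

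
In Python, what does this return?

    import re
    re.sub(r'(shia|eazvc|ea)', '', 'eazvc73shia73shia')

'7373'

Branches in `(...|...)` are attempted left-to-right; the first branch that allows the whole pattern to succeed is taken.
Each match is replaced by ''.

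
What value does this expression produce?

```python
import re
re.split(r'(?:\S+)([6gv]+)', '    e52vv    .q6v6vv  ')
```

['    ', 'v', '    ', 'v', '  ']

This matches one or more of a non-whitespace character (non-capturing group); then one or more of one of [6gv] (captured).
The group in the pattern means `split` returns the separators' captures alongside the pieces.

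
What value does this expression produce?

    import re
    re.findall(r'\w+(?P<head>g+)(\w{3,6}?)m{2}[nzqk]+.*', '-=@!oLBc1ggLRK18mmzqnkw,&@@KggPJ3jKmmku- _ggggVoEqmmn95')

Pattern: one or more of a word character; then one or more of a literal 'g' (captured as 'head'); then 3 to 6 of a word character (lazy) (captured); then exactly 2 of the literal 'm', then one or more of one of [nzqk], then zero or more of any character.
With 2 capturing groups, `findall` returns a 2-tuple per match.

[('g', 'LRK18')]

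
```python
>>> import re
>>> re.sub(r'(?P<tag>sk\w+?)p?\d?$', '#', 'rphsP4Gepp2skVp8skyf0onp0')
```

Pattern: the literal 'sk', then one or more of a word character (lazy) (captured as 'tag'); then optionally a literal 'p', then optionally a digit; then anchored at the end.
Matches: at [11:25] → 'skVp8skyf0onp0'.
Every occurrence is swapped for '#'.

'rphsP4Gepp2#'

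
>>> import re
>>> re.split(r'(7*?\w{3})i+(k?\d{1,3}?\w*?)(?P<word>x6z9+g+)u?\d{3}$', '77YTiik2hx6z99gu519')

['', '77YT', 'k2h', 'x6z99g', '']

This matches zero or more of a literal '7' (lazy), then exactly 3 of a word character (captured); then one or more of a literal 'i'; then optionally a literal 'k', then 1 to 3 of a digit (lazy), then zero or more of a word character (lazy) (captured); then the literal 'x6z', then one or more of a literal '9', then one or more of a literal 'g' (captured as 'word'); then optionally a literal 'u', then exactly 3 of a digit; then anchored at the end.
Matches to split on: at [0:19] → '77YTiik2hx6z99gu519'.
`re.split` interleaves the captured-group text with the surrounding fragments.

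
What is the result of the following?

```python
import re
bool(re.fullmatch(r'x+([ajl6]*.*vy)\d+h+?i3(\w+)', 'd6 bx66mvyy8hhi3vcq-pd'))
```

False

`re.fullmatch` is like wrapping the pattern in `^…$` (in single-line mode).
Here the string isn't matched end-to-end, so the call returns None, and `bool(None)` is False.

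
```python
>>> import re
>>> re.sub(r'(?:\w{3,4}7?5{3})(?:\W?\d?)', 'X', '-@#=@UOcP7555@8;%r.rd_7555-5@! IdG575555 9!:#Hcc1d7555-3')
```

'-@#=@X;%r.X@! X 9!:#HX'

`sub` substitutes 'X' at each match site.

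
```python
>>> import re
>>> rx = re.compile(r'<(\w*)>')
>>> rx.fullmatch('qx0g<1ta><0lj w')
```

`re.fullmatch` requires the pattern to consume the entire string.
Here the string isn't matched end-to-end, so the call returns None.

None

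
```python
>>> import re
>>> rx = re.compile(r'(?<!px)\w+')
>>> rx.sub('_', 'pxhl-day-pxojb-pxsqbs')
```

'_-_-_-_'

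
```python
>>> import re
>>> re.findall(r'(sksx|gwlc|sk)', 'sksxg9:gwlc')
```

Branches in `(...|...)` are attempted left-to-right; the first branch that allows the whole pattern to succeed is taken.
`findall` collects group 1 from each match (2 total).

['sksx', 'gwlc']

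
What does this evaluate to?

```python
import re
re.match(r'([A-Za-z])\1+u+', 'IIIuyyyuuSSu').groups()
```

('I',)

`\1` is not a pattern — it's the concrete string captured by group 1, re-applied verbatim.
`re.match` only tries the pattern at the start of the string.
The match spans [0:4] → 'IIIu'.
Captured: group 1 = 'I'.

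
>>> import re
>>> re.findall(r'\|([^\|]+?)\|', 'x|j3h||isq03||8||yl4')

Walking the string: at [1:6] match '|j3h|', group 1 = 'j3h'; at [6:13] match '|isq03|', group 1 = 'isq03'; at [13:16] match '|8|', group 1 = '8'.
One capturing group, so `findall` returns just the captured substring from each match — 3 in all.

['j3h', 'isq03', '8']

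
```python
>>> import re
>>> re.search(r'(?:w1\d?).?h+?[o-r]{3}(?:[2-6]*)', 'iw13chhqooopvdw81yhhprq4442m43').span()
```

(1, 10)

This matches the literal 'w1', then optionally a digit (non-capturing group); then optionally any character, then one or more of a literal 'h' (lazy), then exactly 3 of a character in [o-r]; then zero or more of a character in [2-6] (non-capturing group).
`re.search` scans for the first position where the pattern succeeds.
The match spans [1:10] → 'w13chhqoo'.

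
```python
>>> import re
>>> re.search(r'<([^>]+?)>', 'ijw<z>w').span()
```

`search` walks the string left to right and returns the first match it finds.
The match spans [3:6] → '<z>'.
Captured: group 1 = 'z'.

(3, 6)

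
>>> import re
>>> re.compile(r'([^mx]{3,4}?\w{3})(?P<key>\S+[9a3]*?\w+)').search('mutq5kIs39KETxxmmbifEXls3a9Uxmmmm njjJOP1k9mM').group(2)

's39KETxxmmbifEXls3a9Uxmmmm'

This matches 3 to 4 of any character except [mx] (lazy), then exactly 3 of a word character (captured); then one or more of a non-whitespace character, then zero or more of one of [9a3] (lazy), then one or more of a word character (captured as 'key').
A non-greedy quantifier consumes as few characters as it can — just enough that the remainder of the pattern still matches from where it stops; whatever follows it matches normally.
`re.search` scans for the first position where the pattern succeeds.
The match spans [1:33] → 'utq5kIs39KETxxmmbifEXls3a9Uxmmmm'.
Captured: group 1 = 'utq5kI', group 2 = 's39KETxxmmbifEXls3a9Uxmmmm'.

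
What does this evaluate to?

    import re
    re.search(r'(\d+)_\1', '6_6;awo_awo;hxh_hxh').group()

'6_6'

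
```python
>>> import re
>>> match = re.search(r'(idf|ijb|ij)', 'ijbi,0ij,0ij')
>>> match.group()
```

'ijb'

Alternation tries branches left to right and keeps the first one that lets the overall match succeed at that position.
Unlike `match`, `search` isn't anchored — it looks for the pattern anywhere in the string.
The match spans [0:3] → 'ijb'.
Captured: group 1 = 'ijb'.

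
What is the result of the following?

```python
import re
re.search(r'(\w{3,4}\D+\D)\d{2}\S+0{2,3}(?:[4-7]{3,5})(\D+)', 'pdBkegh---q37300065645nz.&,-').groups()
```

('pdBkegh---q', 'nz.&,-')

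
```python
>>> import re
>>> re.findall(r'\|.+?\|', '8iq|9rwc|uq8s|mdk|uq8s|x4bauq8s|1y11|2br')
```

The `?` after the quantifier makes it lazy — it takes as little as possible before letting the rest of the pattern try.
`findall` yields the raw match text (3 of them) because the pattern has no groups.

['|9rwc|', '|mdk|', '|x4bauq8s|']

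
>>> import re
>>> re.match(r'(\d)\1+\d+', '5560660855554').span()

`match` is anchored at position 0; if the pattern doesn't fit there, it returns None.
The match spans [0:13] → '5560660855554'.

(0, 13)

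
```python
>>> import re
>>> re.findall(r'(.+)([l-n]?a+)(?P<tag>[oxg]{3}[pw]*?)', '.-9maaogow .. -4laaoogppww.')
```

[('.-9maaogow .. -4la', 'a', 'oog')]

The pattern matches one or more of any character (captured); then optionally a character in [l-n], then one or more of the literal 'a' (captured); then exactly 3 of one of [oxg], then zero or more of one of [pw] (lazy) (captured as 'tag').
Lazy quantifiers expand one character at a time until the remainder of the pattern can match.
Walking the string: at [0:22] match '.-9maaogow .. -4laaoog', groups = ('.-9maaogow .. -4la', 'a', 'oog').
3 groups means the one result is a tuple of 3 captured strings — 1 here.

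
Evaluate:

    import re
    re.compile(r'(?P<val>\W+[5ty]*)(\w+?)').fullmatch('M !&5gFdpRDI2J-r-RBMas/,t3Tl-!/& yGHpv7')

None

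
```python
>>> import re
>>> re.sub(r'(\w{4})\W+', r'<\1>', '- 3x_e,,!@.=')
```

The pattern matches exactly 4 of a word character (captured); then one or more of a non-word character.
Matches: at [2:12] → '3x_e,,!@.='.
`\1` in the replacement pulls in group 1's text for each match.

'- <3x_e>'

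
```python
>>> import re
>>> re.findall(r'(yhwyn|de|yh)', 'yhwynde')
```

['yhwyn', 'de']

Alternation tries branches left to right and keeps the first one that lets the overall match succeed at that position.
Matches: at [0:5] match 'yhwyn', group 1 = 'yhwyn'; at [5:7] match 'de', group 1 = 'de'.
`findall` collects group 1 from each match (2 total).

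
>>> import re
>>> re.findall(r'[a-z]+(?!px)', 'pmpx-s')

Because the assertion is negative and zero-width, positions next to the forbidden text are skipped.
Matches: at [0:4] → 'pmpx'; at [5:6] → 's'.
`findall` yields the raw match text (2 of them) because the pattern has no groups.

['pmpx', 's']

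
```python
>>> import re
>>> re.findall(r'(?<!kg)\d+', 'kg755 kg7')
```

['55']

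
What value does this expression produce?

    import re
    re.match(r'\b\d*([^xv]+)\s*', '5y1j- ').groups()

('y1j- ',)

Pattern: a word boundary (`\b`, zero-width); then zero or more of a digit; then one or more of any character except [xv] (captured); then zero or more of whitespace.
`re.match` only tries the pattern at the start of the string.
The match spans [0:6] → '5y1j- '.
Captured: group 1 = 'y1j- '.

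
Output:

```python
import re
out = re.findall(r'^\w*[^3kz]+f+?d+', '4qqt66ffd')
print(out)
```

['4qqt66ffd']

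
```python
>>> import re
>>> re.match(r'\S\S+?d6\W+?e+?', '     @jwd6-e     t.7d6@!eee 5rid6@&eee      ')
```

None

`re.match` won't scan ahead — the pattern has to work from the very first character.
Here the pattern fails at index 0, so the call returns None.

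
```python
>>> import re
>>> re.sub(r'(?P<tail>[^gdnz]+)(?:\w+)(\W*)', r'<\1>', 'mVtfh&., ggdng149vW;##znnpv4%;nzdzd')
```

'<mVtfh&., >znn<pv4%;>'

Pattern: one or more of any character except [gdnz] (captured as 'tail'); then one or more of a word character (non-capturing group); then zero or more of a non-word character (captured).
Matches: at [0:22] → 'mVtfh&., ggdng149vW;##'; at [25:35] → 'pv4%;nzdzd'.
`\1` in the replacement pulls in group 1's text for each match.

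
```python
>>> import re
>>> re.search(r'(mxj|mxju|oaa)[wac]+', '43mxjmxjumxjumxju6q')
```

Here no position works, so the call returns None.

None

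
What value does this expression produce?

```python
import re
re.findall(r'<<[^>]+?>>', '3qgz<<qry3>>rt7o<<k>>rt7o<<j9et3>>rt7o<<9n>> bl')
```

['<<qry3>>', '<<k>>', '<<j9et3>>', '<<9n>>']

`findall` yields the raw match text (4 of them) because the pattern has no groups.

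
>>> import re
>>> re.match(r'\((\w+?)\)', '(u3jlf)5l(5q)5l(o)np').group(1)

`re.match` won't scan ahead — the pattern has to work from the very first character.
The match spans [0:7] → '(u3jlf)'.
Captured: group 1 = 'u3jlf'.

'u3jlf'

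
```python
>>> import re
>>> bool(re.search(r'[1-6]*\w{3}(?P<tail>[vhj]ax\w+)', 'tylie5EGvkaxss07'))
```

Pattern: zero or more of a character in [1-6]; then exactly 3 of a word character; then one of [vhj], then the literal 'ax', then one or more of a word character (captured as 'tail').
`re.search` scans for the first position where the pattern succeeds.
Here the pattern never matches, so the call returns None, and `bool(None)` is False.

False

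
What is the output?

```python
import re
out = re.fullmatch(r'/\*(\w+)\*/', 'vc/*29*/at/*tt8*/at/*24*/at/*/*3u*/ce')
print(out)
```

None

`re.fullmatch` is like wrapping the pattern in `^…$` (in single-line mode).
Here there's no way to consume every character, so the call returns None.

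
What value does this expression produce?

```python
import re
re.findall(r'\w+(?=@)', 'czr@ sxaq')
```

['czr']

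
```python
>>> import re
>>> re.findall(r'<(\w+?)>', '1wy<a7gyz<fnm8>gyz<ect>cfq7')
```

['fnm8', 'ect']

Because there's exactly one group, `findall` drops the full match and keeps group 1 from each hit.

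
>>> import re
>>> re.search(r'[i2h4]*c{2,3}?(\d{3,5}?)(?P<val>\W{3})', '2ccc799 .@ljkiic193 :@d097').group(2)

This matches zero or more of one of [i2h4], then 2 to 3 of the literal 'c' (lazy); then 3 to 5 of a digit (lazy) (captured); then exactly 3 of a non-word character (captured as 'val').
Unlike `match`, `search` isn't anchored — it looks for the pattern anywhere in the string.
The match spans [0:10] → '2ccc799 .@'.
Captured: group 1 = '799', group 2 = ' .@'.

' .@'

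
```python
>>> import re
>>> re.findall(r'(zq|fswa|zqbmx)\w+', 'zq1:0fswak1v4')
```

['zq', 'fswa']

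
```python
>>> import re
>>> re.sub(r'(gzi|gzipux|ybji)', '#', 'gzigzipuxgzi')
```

'##pux#'

Alternation isn't longest-match — the leftmost alternative that fits at this position is chosen.
Each match is replaced by '#'.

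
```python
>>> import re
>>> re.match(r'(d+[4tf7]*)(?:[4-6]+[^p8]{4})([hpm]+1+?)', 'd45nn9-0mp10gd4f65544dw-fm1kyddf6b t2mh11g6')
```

None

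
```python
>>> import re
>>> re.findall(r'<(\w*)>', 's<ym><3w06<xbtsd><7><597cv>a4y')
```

['ym', 'xbtsd', '7', '597cv']

Matches: at [1:5] match '<ym>', group 1 = 'ym'; at [10:17] match '<xbtsd>', group 1 = 'xbtsd'; at [17:20] match '<7>', group 1 = '7'; at [20:27] match '<597cv>', group 1 = '597cv'.
One capturing group, so `findall` returns just the captured substring from each match — 4 in all.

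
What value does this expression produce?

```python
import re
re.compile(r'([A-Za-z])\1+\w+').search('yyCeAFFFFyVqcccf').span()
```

After group 1 captures some text, `\1` only succeeds where that same text appears again.
Unlike `match`, `search` isn't anchored — it looks for the pattern anywhere in the string.
The match spans [0:16] → 'yyCeAFFFFyVqcccf'.
Captured: group 1 = 'y'.

(0, 16)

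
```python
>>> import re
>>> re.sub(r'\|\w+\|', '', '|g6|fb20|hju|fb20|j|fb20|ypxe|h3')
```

'fb20fb20fb20h3'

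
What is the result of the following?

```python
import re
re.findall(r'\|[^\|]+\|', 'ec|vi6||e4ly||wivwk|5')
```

['|vi6|', '|e4ly|', '|wivwk|']

Matches: at [2:7] → '|vi6|'; at [7:13] → '|e4ly|'; at [13:20] → '|wivwk|'.
With no groups in the pattern, `findall` gives back each whole match — 3 here.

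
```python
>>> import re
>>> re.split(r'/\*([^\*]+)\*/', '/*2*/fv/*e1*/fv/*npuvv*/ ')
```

The group in the pattern means `split` returns the separators' captures alongside the pieces.

['', '2', 'fv', 'e1', 'fv', 'npuvv', ' ']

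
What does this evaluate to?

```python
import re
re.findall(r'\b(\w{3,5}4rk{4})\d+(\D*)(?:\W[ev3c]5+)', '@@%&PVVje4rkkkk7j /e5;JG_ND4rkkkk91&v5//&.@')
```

With 2 capturing groups, `findall` returns a 2-tuple per match.

[('PVVje4rkkkk', 'j '), ('JG_ND4rkkkk', '')]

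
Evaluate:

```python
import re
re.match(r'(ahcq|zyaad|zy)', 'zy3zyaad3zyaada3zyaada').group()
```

`re.match` only tries the pattern at the start of the string.
The match spans [0:2] → 'zy'.

'zy'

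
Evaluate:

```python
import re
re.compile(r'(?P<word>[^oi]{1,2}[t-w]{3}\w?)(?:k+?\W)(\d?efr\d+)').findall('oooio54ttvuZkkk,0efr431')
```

[('4ttvuZ', '0efr431')]

Multiple groups make `findall` return tuples — one 2-tuple for the one match.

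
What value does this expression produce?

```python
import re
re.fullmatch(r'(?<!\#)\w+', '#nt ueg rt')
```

The negative lookahead/lookbehind blocks any match where the forbidden context is present.
`re.fullmatch` requires the pattern to consume the entire string.
Here the pattern can't cover the whole string, so the call returns None.

None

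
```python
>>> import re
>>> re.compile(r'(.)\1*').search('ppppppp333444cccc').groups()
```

('p',)

The match spans [0:7] → 'ppppppp'.
Captured: group 1 = 'p'.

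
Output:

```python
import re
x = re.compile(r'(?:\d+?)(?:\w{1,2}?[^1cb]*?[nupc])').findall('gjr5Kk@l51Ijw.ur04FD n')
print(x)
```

['51Ijw.u', '04FD n']

This matches one or more of a digit (lazy) (non-capturing group); then 1 to 2 of a word character (lazy), then zero or more of any character except [1cb] (lazy), then one of [nupc] (non-capturing group).
Because the quantifier is non-greedy, it stops expanding at the earliest point where the rest of the pattern can succeed.
Scanning left to right: at [8:15] → '51Ijw.u'; at [16:22] → '04FD n'.
`findall` yields the raw match text (2 of them) because the pattern has no groups.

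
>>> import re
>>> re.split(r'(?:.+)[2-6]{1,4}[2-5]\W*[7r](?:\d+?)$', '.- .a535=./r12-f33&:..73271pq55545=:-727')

['', '']

The pattern matches one or more of any character (non-capturing group); then 1 to 4 of a character in [2-6], then a character in [2-5], then zero or more of a non-word character; then one of [7r]; then one or more of a digit (lazy) (non-capturing group); then anchored at the end.
Each match becomes a cut point; 2 segments remain.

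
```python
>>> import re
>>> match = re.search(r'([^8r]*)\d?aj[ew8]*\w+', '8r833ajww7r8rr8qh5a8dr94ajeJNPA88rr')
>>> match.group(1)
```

'33'

The match spans [3:35] → '33ajww7r8rr8qh5a8dr94ajeJNPA88rr'.
Captured: group 1 = '33'.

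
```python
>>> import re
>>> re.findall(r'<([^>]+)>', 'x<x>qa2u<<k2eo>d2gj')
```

['x', '<k2eo']

`findall` collects group 1 from each match (2 total).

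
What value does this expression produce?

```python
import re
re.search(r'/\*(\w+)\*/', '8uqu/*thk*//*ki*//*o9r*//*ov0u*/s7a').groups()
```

('thk',)

`search` walks the string left to right and returns the first match it finds.
The match spans [4:11] → '/*thk*/'.
Captured: group 1 = 'thk'.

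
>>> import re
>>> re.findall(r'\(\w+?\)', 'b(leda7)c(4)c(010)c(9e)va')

Since nothing is captured, `findall` lists the 4 matched substrings directly.

['(leda7)', '(4)', '(010)', '(9e)']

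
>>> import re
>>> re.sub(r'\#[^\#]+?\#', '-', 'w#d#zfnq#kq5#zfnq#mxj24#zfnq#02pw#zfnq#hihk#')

'w-zfnq-zfnq-zfnq-zfnq-'

Each match is replaced by '-'.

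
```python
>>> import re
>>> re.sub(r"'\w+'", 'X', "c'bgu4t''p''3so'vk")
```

'cXXXvk'

Matches: at [1:8] → "'bgu4t'"; at [8:11] → "'p'"; at [11:16] → "'3so'".
`sub` substitutes 'X' at each match site.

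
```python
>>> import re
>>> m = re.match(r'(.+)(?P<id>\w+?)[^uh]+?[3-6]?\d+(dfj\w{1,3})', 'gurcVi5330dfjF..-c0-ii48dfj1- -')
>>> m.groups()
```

('gurcVi5330dfjF..-c0-i', 'i', 'dfj1')

The pattern matches one or more of any character (captured); then one or more of a word character (lazy) (captured as 'id'); then one or more of any character except [uh] (lazy), then optionally a character in [3-6], then one or more of a digit; then the literal 'dfj', then 1 to 3 of a word character (captured).
`match` is anchored at position 0; if the pattern doesn't fit there, it returns None.
The match spans [0:28] → 'gurcVi5330dfjF..-c0-ii48dfj1'.
Captured: group 1 = 'gurcVi5330dfjF..-c0-i', group 2 = 'i', group 3 = 'dfj1'.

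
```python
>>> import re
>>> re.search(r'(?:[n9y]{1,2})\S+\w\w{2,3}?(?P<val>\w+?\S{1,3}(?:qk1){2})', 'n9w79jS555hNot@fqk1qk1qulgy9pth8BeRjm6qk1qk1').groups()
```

The match spans [0:44] → 'n9w79jS555hNot@fqk1qk1qulgy9pth8BeRjm6qk1qk1'.
Captured: group 1 = 'm6qk1qk1'.

('m6qk1qk1',)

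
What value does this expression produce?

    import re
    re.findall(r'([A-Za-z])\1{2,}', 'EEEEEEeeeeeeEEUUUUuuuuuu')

['E', 'e', 'U', 'u']

The backreference `\1` re-matches whatever the first group consumed, character for character.
Because there's exactly one group, `findall` drops the full match and keeps group 1 from each hit.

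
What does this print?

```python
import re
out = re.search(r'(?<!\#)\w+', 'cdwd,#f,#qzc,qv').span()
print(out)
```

The negative lookaround is zero-width — it rules out positions where the adjacent text would match, without consuming anything.
`re.search` tries every starting position until one works.
The match spans [0:4] → 'cdwd'.

(0, 4)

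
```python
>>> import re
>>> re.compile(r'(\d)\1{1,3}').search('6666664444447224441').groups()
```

The match spans [0:4] → '6666'.
Captured: group 1 = '6'.

('6',)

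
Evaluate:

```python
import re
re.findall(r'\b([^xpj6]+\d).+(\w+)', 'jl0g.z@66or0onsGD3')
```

[('.z@6', '3')]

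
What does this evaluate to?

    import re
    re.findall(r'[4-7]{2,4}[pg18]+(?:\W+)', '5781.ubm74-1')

['5781.']

Pattern: 2 to 4 of a character in [4-7]; then one or more of one of [pg18]; then one or more of a non-word character (non-capturing group).
Scanning left to right: at [0:5] → '5781.'.
Since nothing is captured, `findall` lists the 1 matched substring directly.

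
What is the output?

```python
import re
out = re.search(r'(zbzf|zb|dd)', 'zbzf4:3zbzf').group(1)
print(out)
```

zbzf

Branches in `(...|...)` are attempted left-to-right; the first branch that allows the whole pattern to succeed is taken.
`search` walks the string left to right and returns the first match it finds.
The match spans [0:4] → 'zbzf'.
Captured: group 1 = 'zbzf'.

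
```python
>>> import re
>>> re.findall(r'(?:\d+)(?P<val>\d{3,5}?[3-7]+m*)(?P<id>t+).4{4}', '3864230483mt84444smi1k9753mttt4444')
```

[('0483m', 't')]

Multiple groups make `findall` return tuples — one 2-tuple for the one match.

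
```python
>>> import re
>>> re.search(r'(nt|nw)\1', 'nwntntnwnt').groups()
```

('nt',)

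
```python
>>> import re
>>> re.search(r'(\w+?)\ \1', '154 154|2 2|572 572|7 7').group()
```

The backreference `\1` re-matches whatever the first group consumed, character for character.
The match spans [0:7] → '154 154'.

'154 154'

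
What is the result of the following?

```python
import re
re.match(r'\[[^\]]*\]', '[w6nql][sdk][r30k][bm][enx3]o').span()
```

(0, 7)

`re.match` won't scan ahead — the pattern has to work from the very first character.
The match spans [0:7] → '[w6nql]'.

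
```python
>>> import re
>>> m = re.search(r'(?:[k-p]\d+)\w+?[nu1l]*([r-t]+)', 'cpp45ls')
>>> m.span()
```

(2, 7)

The pattern matches a character in [k-p], then one or more of a digit (non-capturing group); then one or more of a word character (lazy), then zero or more of one of [nu1l]; then one or more of a character in [r-t] (captured).
The match spans [2:7] → 'p45ls'.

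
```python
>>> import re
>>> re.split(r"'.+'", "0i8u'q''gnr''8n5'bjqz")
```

['0i8u', 'bjqz']

Matches to split on: at [4:17] → "'q''gnr''8n5'".
`split` removes every match and returns the 2 fragments in between.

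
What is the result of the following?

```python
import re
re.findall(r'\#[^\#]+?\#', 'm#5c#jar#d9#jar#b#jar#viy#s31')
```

Scanning left to right: at [1:5] → '#5c#'; at [8:12] → '#d9#'; at [15:18] → '#b#'; at [21:26] → '#viy#'.
With no groups in the pattern, `findall` gives back each whole match — 4 here.

['#5c#', '#d9#', '#b#', '#viy#']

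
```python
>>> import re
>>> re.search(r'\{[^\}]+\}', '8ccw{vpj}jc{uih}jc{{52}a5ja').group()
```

`re.search` scans for the first position where the pattern succeeds.
The match spans [4:9] → '{vpj}'.

'{vpj}'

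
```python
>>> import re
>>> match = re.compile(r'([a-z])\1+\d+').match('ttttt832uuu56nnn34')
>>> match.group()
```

A backreference is literal: `\1` must see the identical characters the first group matched.
`match` is anchored at position 0; if the pattern doesn't fit there, it returns None.
The match spans [0:8] → 'ttttt832'.
Captured: group 1 = 't'.

'ttttt832'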